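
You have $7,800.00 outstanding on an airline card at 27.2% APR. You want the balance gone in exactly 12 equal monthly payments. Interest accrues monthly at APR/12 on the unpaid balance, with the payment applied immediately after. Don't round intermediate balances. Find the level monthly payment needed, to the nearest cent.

Monthly rate r = 27.2%/12 = 2.26667% = 0.0226667.
Level-payment amortization: P = B₀·r / (1 − (1+r)^(−n)) = 7800.00·0.0226667 / (1 − 1.02267^(−12)).
Denominator 1 − (1+r)^(−12) = 0.235828576.
P = 176.8 / 0.235828576 ≈ 749.70.

$749.70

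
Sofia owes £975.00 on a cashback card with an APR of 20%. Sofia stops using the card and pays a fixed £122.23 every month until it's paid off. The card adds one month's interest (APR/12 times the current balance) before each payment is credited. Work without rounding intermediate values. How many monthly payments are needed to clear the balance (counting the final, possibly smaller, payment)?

9 payments

Monthly rate r = 20%/12 = 1.66667% = 0.0166667.
Recurrence: B ← B·(1+r) − £122.23.
Month 1: interest £16.25; balance after payment £869.02.
Month 2: interest £14.48; balance after payment £761.27.
Closed form: n = −ln(1 − rB₀/P)/ln(1+r) = −ln(0.86705)/ln(1.01667) ≈ 8.630, so the balance reaches zero during payment 9.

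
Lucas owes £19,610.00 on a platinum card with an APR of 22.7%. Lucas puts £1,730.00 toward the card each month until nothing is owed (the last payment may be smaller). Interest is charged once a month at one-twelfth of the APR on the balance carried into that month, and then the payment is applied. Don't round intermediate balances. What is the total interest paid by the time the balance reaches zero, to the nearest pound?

Monthly rate r = 22.7%/12 = 1.89167% = 0.0189167.
Payoff takes n = ⌈−ln(1 − rB₀/P)/ln(1+r)⌉ = ⌈12.878⌉ = 13 payments; the last is £1,521.26.
Total paid = 12·£1,730.00 + £1,521.26 = £22,281.26.
Total interest = total paid − principal = £22,281.26 − £19,610.00 = £2,671.26.

£2,671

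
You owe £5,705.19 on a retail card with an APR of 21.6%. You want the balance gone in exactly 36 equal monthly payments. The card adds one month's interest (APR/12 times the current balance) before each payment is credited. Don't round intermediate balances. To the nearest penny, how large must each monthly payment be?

Monthly rate r = 21.6%/12 = 1.8% = 0.018.
Level-payment amortization: P = B₀·r / (1 − (1+r)^(−n)) = 5705.19·0.018 / (1 − 1.018^(−36)).
Denominator 1 − (1+r)^(−36) = 0.473885838.
P = 102.693 / 0.473885838 ≈ 216.70.

£216.70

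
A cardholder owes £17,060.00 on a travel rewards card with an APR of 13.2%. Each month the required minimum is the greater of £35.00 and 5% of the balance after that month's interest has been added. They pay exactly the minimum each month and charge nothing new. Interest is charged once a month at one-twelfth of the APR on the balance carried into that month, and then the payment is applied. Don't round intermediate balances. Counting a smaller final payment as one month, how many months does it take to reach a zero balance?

Monthly rate r = 13.2%/12 = 1.1% = 0.011.
While 5% of the post-interest balance exceeds £35.00, each month B ← (B·(1+r))·(1 − 0.05), i.e. B shrinks by the factor (1+r)·0.95 = 0.96045.
This holds for months 1–80. Entering month 81 the balance is £676.02; 5% of the post-interest balance is now below £35.00, so the flat £35.00 minimum applies from here.
From month 81 a fixed £35.00 at rate r clears £676.02 in 22 more payments. Total: 80 + 22 = 102 months.

102 months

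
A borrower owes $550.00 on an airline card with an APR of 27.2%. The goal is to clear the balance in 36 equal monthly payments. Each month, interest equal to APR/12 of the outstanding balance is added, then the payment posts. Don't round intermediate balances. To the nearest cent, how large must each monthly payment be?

$22.51

Monthly rate r = 27.2%/12 = 2.26667% = 0.0226667.
Level-payment amortization: P = B₀·r / (1 − (1+r)^(−n)) = 550.00·0.0226667 / (1 − 1.02267^(−36)).
Denominator 1 − (1+r)^(−36) = 0.55375601.
P = 12.4667 / 0.55375601 ≈ 22.51.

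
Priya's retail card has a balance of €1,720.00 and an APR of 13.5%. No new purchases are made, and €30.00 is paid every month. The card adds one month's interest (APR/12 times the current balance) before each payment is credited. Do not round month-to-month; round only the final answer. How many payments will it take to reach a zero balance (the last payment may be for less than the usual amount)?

93 months

Monthly rate r = 13.5%/12 = 1.125% = 0.01125.
Recurrence: B ← B·(1+r) − €30.00.
Month 1: interest €19.35; balance after payment €1,709.35.
Month 2: interest €19.23; balance after payment €1,698.58.
Closed form: n = −ln(1 − rB₀/P)/ln(1+r) = −ln(0.355)/ln(1.01125) ≈ 92.574, so the balance reaches zero during payment 93.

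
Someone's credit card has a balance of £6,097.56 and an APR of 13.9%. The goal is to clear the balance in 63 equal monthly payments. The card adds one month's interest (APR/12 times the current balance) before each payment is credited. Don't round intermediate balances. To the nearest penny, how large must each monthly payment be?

Monthly rate r = 13.9%/12 = 1.15833% = 0.0115833.
Level-payment amortization: P = B₀·r / (1 − (1+r)^(−n)) = 6097.56·0.0115833 / (1 − 1.01158^(−63)).
Denominator 1 − (1+r)^(−63) = 0.515944586.
P = 70.6301 / 0.515944586 ≈ 136.89.

£136.89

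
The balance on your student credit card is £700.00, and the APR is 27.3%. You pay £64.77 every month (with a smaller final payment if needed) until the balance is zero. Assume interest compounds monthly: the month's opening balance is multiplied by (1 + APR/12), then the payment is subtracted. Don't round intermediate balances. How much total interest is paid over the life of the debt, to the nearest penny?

£112.69

Monthly rate r = 27.3%/12 = 2.275% = 0.02275.
Payoff takes n = ⌈−ln(1 − rB₀/P)/ln(1+r)⌉ = ⌈12.545⌉ = 13 payments; the last is £35.45.
Total paid = 12·£64.77 + £35.45 = £812.69.
Total interest = total paid − principal = £812.69 − £700.00 = £112.69.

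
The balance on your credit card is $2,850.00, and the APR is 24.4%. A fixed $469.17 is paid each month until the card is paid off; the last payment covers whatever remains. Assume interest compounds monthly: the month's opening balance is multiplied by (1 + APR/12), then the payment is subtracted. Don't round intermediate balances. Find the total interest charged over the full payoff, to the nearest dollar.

Monthly rate r = 24.4%/12 = 2.03333% = 0.0203333.
Payoff takes n = ⌈−ln(1 − rB₀/P)/ln(1+r)⌉ = ⌈6.549⌉ = 7 payments; the last is $258.97.
Total paid = 6·$469.17 + $258.97 = $3,073.99.
Total interest = total paid − principal = $3,073.99 − $2,850.00 = $223.99.

$224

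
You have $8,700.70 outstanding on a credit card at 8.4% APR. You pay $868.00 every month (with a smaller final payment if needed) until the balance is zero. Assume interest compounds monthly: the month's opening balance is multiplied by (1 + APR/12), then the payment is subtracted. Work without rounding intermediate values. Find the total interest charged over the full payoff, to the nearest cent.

Monthly rate r = 8.4%/12 = 0.7% = 0.007.
Payoff takes n = ⌈−ln(1 − rB₀/P)/ln(1+r)⌉ = ⌈10.429⌉ = 11 payments; the last is $373.30.
Total paid = 10·$868.00 + $373.30 = $9,053.30.
Total interest = total paid − principal = $9,053.30 − $8,700.70 = $352.60.

$352.60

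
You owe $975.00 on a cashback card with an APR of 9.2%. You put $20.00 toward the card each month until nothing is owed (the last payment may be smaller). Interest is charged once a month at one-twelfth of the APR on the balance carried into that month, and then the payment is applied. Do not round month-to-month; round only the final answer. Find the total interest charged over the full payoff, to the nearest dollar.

$251

Monthly rate r = 9.2%/12 = 0.766667% = 0.00766667.
Payoff takes n = ⌈−ln(1 − rB₀/P)/ln(1+r)⌉ = ⌈61.278⌉ = 62 payments; the last is $5.57.
Total paid = 61·$20.00 + $5.57 = $1,225.57.
Total interest = total paid − principal = $1,225.57 − $975.00 = $250.57.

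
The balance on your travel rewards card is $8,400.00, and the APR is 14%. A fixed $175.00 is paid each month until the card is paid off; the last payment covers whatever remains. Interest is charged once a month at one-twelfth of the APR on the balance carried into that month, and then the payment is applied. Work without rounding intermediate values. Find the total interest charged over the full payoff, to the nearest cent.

$3,986.58

Monthly rate r = 14%/12 = 1.16667% = 0.0116667.
Payoff takes n = ⌈−ln(1 − rB₀/P)/ln(1+r)⌉ = ⌈70.779⌉ = 71 payments; the last is $136.58.
Total paid = 70·$175.00 + $136.58 = $12,386.58.
Total interest = total paid − principal = $12,386.58 − $8,400.00 = $3,986.58.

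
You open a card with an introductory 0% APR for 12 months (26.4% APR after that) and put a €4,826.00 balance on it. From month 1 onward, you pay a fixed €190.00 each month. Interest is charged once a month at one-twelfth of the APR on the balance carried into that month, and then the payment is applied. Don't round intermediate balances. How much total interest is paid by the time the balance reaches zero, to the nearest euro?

Promo months 1–12 at r₀ = 0%/12 = 0; months 13+ at r₁ = 26.4%/12 = 0.022.
After month 12 (no interest yet): B = €4,826.00 − 12·€190.00 = €2,546.00.
Then at r₁ with €190.00/mo: n₂ = −ln(1 − r₁·B/P)/ln(1+r₁) ≈ 16.05 → 17 more payments.
Total paid = 28·€190.00 + €9.62 = €5,329.62; interest = €5,329.62 − €4,826.00 = €503.62.

€504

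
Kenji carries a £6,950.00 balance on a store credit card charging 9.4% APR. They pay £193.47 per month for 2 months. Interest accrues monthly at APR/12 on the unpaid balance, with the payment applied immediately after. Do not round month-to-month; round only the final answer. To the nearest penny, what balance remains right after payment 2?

Monthly rate r = 9.4%/12 = 0.783333% = 0.00783333.
Each month: B ← B·(1+r) − £193.47.
Month 1: interest £54.44; balance after payment £6,810.97.
Month 2: interest £53.35; balance after payment £6,670.85.

£6,670.85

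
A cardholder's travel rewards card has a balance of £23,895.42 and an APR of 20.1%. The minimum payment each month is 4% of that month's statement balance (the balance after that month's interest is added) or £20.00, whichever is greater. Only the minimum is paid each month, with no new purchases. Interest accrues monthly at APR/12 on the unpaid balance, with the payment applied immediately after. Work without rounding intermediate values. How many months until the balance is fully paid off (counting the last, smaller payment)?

193 months

Monthly rate r = 20.1%/12 = 1.675% = 0.01675.
While 4% of the post-interest balance exceeds £20.00, each month B ← (B·(1+r))·(1 − 0.04), i.e. B shrinks by the factor (1+r)·0.96 = 0.97608.
This holds for months 1–161. Entering month 162 the balance is £484.69; 4% of the post-interest balance is now below £20.00, so the flat £20.00 minimum applies from here.
From month 162 a fixed £20.00 at rate r clears £484.69 in 32 more payments. Total: 161 + 32 = 193 months.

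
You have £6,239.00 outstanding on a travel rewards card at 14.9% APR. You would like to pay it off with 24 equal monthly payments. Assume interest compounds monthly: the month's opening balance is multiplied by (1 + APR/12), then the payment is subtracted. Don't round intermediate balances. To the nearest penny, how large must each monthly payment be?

£302.21

Monthly rate r = 14.9%/12 = 1.24167% = 0.0124167.
Level-payment amortization: P = B₀·r / (1 − (1+r)^(−n)) = 6239.00·0.0124167 / (1 − 1.01242^(−24)).
Denominator 1 − (1+r)^(−24) = 0.256335354.
P = 77.4676 / 0.256335354 ≈ 302.21.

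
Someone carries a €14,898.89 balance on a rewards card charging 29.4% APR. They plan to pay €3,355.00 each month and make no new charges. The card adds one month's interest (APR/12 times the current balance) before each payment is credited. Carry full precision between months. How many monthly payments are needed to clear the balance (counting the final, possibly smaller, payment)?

Monthly rate r = 29.4%/12 = 2.45% = 0.0245.
Recurrence: B ← B·(1+r) − €3,355.00.
Month 1: interest €365.02; balance after payment €11,908.91.
Month 2: interest €291.77; balance after payment €8,845.68.
Month 3: interest €216.72; balance after payment €5,707.40.
Month 4: interest €139.83; balance after payment €2,492.23.
Month 5: interest €61.06; balance after payment €0.00.

5 payments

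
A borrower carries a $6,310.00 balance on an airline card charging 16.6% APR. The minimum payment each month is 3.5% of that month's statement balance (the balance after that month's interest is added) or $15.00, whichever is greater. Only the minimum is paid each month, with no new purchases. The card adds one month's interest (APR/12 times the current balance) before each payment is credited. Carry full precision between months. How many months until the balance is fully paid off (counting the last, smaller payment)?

Monthly rate r = 16.6%/12 = 1.38333% = 0.0138333.
While 3.5% of the post-interest balance exceeds $15.00, each month B ← (B·(1+r))·(1 − 0.035), i.e. B shrinks by the factor (1+r)·0.965 = 0.97835.
This holds for months 1–124. Entering month 125 the balance is $418.09; 3.5% of the post-interest balance is now below $15.00, so the flat $15.00 minimum applies from here.
From month 125 a fixed $15.00 at rate r clears $418.09 in 36 more payments. Total: 124 + 36 = 160 months.

160 months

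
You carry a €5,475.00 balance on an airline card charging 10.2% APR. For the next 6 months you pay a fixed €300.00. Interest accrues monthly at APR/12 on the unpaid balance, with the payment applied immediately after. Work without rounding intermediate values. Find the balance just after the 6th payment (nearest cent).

Monthly rate r = 10.2%/12 = 0.85% = 0.0085.
Each month: B ← B·(1+r) − €300.00.
Month 1: interest €46.54; balance after payment €5,221.54.
Month 2: interest €44.38; balance after payment €4,965.92.
Month 3: interest €42.21; balance after payment €4,708.13.
Month 4: interest €40.02; balance after payment €4,448.15.
Month 5: interest €37.81; balance after payment €4,185.96.
Month 6: interest €35.58; balance after payment €3,921.54.

€3,921.54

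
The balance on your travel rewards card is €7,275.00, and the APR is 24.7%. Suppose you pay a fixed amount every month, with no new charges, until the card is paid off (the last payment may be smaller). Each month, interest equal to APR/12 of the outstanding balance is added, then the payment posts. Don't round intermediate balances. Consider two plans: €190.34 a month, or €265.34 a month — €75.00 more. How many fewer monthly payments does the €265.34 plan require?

35 fewer payments

Monthly rate r = 24.7%/12 = 2.05833% = 0.0205833.
At €190.34/mo: n = ⌈−ln(1 − rB₀/P)/ln(1+r)⌉ = 76 payments (last €159.63); total interest = total paid − €7,275.00 = €7,160.13.
At €265.34/mo: 41 payments (last €207.97); total interest €3,546.57.
Payments saved = 76 − 41 = 35.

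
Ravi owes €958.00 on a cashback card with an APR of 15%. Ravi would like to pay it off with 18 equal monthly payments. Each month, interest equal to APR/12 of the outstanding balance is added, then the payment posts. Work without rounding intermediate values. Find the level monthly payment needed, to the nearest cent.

Monthly rate r = 15%/12 = 1.25% = 0.0125.
Level-payment amortization: P = B₀·r / (1 − (1+r)^(−n)) = 958.00·0.0125 / (1 − 1.0125^(−18)).
Denominator 1 − (1+r)^(−18) = 0.200369362.
P = 11.975 / 0.200369362 ≈ 59.76.

€59.76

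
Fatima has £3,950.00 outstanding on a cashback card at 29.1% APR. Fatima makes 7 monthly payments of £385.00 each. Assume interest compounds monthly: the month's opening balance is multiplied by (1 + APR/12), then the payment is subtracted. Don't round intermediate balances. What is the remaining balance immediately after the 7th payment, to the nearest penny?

Monthly rate r = 29.1%/12 = 2.425% = 0.02425.
Each month: B ← B·(1+r) − £385.00.
Month 1: interest £95.79; balance after payment £3,660.79.
Month 2: interest £88.77; balance after payment £3,364.56.
Month 3: interest £81.59; balance after payment £3,061.15.
Month 4: interest £74.23; balance after payment £2,750.39.
Month 5: interest £66.70; balance after payment £2,432.08.
Month 6: interest £58.98; balance after payment £2,106.06.
Month 7: interest £51.07; balance after payment £1,772.13.

£1,772.13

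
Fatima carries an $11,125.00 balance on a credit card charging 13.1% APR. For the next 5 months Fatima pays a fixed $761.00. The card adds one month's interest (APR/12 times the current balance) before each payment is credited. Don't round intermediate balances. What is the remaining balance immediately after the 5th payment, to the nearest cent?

$7,856.66

Monthly rate r = 13.1%/12 = 1.09167% = 0.0109167.
Each month: B ← B·(1+r) − $761.00.
Month 1: interest $121.45; balance after payment $10,485.45.
Month 2: interest $114.47; balance after payment $9,838.91.
Month 3: interest $107.41; balance after payment $9,185.32.
Month 4: interest $100.27; balance after payment $8,524.60.
Month 5: interest $93.06; balance after payment $7,856.66.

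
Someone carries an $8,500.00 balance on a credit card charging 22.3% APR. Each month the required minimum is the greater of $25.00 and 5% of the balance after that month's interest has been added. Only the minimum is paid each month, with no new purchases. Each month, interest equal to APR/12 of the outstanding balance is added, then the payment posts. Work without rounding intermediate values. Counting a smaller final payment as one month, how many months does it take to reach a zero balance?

112 months

Monthly rate r = 22.3%/12 = 1.85833% = 0.0185833.
While 5% of the post-interest balance exceeds $25.00, each month B ← (B·(1+r))·(1 − 0.05), i.e. B shrinks by the factor (1+r)·0.95 = 0.96765.
This holds for months 1–87. Entering month 88 the balance is $486.49; 5% of the post-interest balance is now below $25.00, so the flat $25.00 minimum applies from here.
From month 88 a fixed $25.00 at rate r clears $486.49 in 25 more payments. Total: 87 + 25 = 112 months.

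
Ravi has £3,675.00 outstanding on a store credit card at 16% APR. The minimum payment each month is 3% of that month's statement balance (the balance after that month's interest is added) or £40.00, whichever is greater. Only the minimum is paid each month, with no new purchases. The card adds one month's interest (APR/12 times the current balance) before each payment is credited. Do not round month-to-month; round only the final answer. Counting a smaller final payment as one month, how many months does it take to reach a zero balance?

104 months

Monthly rate r = 16%/12 = 1.33333% = 0.0133333.
While 3% of the post-interest balance exceeds £40.00, each month B ← (B·(1+r))·(1 − 0.03), i.e. B shrinks by the factor (1+r)·0.97 = 0.98293.
This holds for months 1–60. Entering month 61 the balance is £1,308.28; 3% of the post-interest balance is now below £40.00, so the flat £40.00 minimum applies from here.
From month 61 a fixed £40.00 at rate r clears £1,308.28 in 44 more payments. Total: 60 + 44 = 104 months.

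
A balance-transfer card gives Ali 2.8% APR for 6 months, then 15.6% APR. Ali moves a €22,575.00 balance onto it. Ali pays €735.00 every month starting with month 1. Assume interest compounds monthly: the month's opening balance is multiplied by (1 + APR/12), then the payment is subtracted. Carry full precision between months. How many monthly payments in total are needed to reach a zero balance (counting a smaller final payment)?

Promo months 1–6 at r₀ = 2.8%/12 = 0.00233333; months 7+ at r₁ = 15.6%/12 = 0.013.
After month 6: iterate B ← B·(1+r₀) − €735.00 for 6 months → €18,457.09.
Then at r₁ with €735.00/mo: n₂ = −ln(1 − r₁·B/P)/ln(1+r₁) ≈ 30.60 → 31 more payments.

37 months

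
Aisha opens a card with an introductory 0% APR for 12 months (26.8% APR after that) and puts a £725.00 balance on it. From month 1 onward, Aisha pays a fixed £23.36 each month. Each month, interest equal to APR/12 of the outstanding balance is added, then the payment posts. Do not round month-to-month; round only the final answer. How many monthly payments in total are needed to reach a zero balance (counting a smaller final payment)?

38 months

Promo months 1–12 at r₀ = 0%/12 = 0; months 13+ at r₁ = 26.8%/12 = 0.0223333.
After month 12 (no interest yet): B = £725.00 − 12·£23.36 = £444.68.
Then at r₁ with £23.36/mo: n₂ = −ln(1 − r₁·B/P)/ln(1+r₁) ≈ 25.06 → 26 more payments.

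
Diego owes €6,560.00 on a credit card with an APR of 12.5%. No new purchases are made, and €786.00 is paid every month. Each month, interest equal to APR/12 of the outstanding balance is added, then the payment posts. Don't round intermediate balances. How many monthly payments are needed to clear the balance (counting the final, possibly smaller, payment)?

Monthly rate r = 12.5%/12 = 1.04167% = 0.0104167.
Recurrence: B ← B·(1+r) − €786.00.
Month 1: interest €68.33; balance after payment €5,842.33.
Month 2: interest €60.86; balance after payment €5,117.19.
Closed form: n = −ln(1 − rB₀/P)/ln(1+r) = −ln(0.91306)/ln(1.01042) ≈ 8.777, so the balance reaches zero during payment 9.

9 months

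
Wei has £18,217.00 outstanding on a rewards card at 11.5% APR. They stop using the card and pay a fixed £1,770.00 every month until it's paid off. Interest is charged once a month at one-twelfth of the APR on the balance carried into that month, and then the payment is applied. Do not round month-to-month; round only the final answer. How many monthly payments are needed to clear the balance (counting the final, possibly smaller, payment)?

11 payments

Monthly rate r = 11.5%/12 = 0.958333% = 0.00958333.
Recurrence: B ← B·(1+r) − £1,770.00.
Month 1: interest £174.58; balance after payment £16,621.58.
Month 2: interest £159.29; balance after payment £15,010.87.
Closed form: n = −ln(1 − rB₀/P)/ln(1+r) = −ln(0.90137)/ln(1.00958) ≈ 10.888, so the balance reaches zero during payment 11.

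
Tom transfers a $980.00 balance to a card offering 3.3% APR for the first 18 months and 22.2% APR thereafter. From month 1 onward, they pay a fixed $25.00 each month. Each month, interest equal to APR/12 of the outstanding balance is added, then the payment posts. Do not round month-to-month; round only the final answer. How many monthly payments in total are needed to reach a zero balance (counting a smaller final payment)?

48 months

Promo months 1–18 at r₀ = 3.3%/12 = 0.00275; months 19+ at r₁ = 22.2%/12 = 0.0185.
After month 18: iterate B ← B·(1+r₀) − $25.00 for 18 months → $568.99.
Then at r₁ with $25.00/mo: n₂ = −ln(1 − r₁·B/P)/ln(1+r₁) ≈ 29.82 → 30 more payments.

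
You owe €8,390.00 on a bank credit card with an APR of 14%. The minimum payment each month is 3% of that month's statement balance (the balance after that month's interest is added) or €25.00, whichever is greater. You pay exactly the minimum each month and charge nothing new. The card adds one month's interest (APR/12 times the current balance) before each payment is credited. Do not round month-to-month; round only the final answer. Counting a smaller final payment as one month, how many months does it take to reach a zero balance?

Monthly rate r = 14%/12 = 1.16667% = 0.0116667.
While 3% of the post-interest balance exceeds €25.00, each month B ← (B·(1+r))·(1 − 0.03), i.e. B shrinks by the factor (1+r)·0.97 = 0.98132.
This holds for months 1–124. Entering month 125 the balance is €809.28; 3% of the post-interest balance is now below €25.00, so the flat €25.00 minimum applies from here.
From month 125 a fixed €25.00 at rate r clears €809.28 in 41 more payments. Total: 124 + 41 = 165 months.

165 months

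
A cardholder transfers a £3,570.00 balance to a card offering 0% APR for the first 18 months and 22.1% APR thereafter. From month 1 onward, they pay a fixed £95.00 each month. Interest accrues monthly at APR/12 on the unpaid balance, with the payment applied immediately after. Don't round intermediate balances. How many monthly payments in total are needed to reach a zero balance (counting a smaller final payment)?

Promo months 1–18 at r₀ = 0%/12 = 0; months 19+ at r₁ = 22.1%/12 = 0.0184167.
After month 18 (no interest yet): B = £3,570.00 − 18·£95.00 = £1,860.00.
Then at r₁ with £95.00/mo: n₂ = −ln(1 − r₁·B/P)/ln(1+r₁) ≈ 24.50 → 25 more payments.

43 months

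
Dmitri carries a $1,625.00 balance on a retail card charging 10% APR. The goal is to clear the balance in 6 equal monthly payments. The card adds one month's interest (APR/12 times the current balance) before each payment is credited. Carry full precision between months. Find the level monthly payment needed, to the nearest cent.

$278.79

Monthly rate r = 10%/12 = 0.833333% = 0.00833333.
Level-payment amortization: P = B₀·r / (1 − (1+r)^(−n)) = 1625.00·0.00833333 / (1 − 1.00833^(−6)).
Denominator 1 − (1+r)^(−6) = 0.0485734764.
P = 13.5417 / 0.0485734764 ≈ 278.79.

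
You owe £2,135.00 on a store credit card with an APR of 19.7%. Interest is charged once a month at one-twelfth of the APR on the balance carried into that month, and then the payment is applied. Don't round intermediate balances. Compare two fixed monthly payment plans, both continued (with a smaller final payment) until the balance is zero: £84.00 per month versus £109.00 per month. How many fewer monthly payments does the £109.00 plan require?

Monthly rate r = 19.7%/12 = 1.64167% = 0.0164167.
At £84.00/mo: n = ⌈−ln(1 − rB₀/P)/ln(1+r)⌉ = 34 payments (last £13.80); total interest = total paid − £2,135.00 = £650.80.
At £109.00/mo: 24 payments (last £90.06); total interest £462.06.
Payments saved = 34 − 24 = 10.

10 fewer payments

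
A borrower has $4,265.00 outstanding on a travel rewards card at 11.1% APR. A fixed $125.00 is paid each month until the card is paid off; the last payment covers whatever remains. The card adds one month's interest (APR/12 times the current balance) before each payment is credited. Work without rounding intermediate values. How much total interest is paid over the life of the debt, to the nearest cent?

$883.45

Monthly rate r = 11.1%/12 = 0.925% = 0.00925.
Payoff takes n = ⌈−ln(1 − rB₀/P)/ln(1+r)⌉ = ⌈41.187⌉ = 42 payments; the last is $23.45.
Total paid = 41·$125.00 + $23.45 = $5,148.45.
Total interest = total paid − principal = $5,148.45 − $4,265.00 = $883.45.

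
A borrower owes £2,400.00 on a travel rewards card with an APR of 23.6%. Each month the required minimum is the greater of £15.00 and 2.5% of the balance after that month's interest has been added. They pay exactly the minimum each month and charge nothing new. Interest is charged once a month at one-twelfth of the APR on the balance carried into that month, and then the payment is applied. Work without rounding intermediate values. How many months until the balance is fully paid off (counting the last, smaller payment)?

317 months

Monthly rate r = 23.6%/12 = 1.96667% = 0.0196667.
While 2.5% of the post-interest balance exceeds £15.00, each month B ← (B·(1+r))·(1 − 0.025), i.e. B shrinks by the factor (1+r)·0.975 = 0.99418.
This holds for months 1–241. Entering month 242 the balance is £587.16; 2.5% of the post-interest balance is now below £15.00, so the flat £15.00 minimum applies from here.
From month 242 a fixed £15.00 at rate r clears £587.16 in 76 more payments. Total: 241 + 76 = 317 months.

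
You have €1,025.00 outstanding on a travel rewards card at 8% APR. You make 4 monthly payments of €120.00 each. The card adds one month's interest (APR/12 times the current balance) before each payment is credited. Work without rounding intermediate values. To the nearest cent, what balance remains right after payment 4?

Monthly rate r = 8%/12 = 0.666667% = 0.00666667.
Each month: B ← B·(1+r) − €120.00.
Month 1: interest €6.83; balance after payment €911.83.
Month 2: interest €6.08; balance after payment €797.91.
Month 3: interest €5.32; balance after payment €683.23.
Month 4: interest €4.55; balance after payment €567.79.

€567.79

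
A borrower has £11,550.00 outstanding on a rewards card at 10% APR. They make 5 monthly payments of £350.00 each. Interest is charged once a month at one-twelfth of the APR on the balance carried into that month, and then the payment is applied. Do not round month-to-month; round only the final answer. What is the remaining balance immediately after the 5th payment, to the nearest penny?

£10,259.93

Monthly rate r = 10%/12 = 0.833333% = 0.00833333.
Each month: B ← B·(1+r) − £350.00.
Month 1: interest £96.25; balance after payment £11,296.25.
Month 2: interest £94.14; balance after payment £11,040.39.
Month 3: interest £92.00; balance after payment £10,782.39.
Month 4: interest £89.85; balance after payment £10,522.24.
Month 5: interest £87.69; balance after payment £10,259.93.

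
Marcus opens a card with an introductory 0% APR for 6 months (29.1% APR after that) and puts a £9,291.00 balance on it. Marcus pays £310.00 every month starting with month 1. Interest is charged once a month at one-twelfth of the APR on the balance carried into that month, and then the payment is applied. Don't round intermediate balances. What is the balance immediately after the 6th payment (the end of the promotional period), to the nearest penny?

£7,431.00

Promo months 1–6 at r₀ = 0%/12 = 0; months 7+ at r₁ = 29.1%/12 = 0.02425.
After month 6 (no interest yet): B = £9,291.00 − 6·£310.00 = £7,431.00.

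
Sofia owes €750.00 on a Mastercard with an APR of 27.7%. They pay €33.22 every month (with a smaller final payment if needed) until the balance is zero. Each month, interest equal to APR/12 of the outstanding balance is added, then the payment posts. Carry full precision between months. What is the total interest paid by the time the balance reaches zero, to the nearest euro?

Monthly rate r = 27.7%/12 = 2.30833% = 0.0230833.
Payoff takes n = ⌈−ln(1 − rB₀/P)/ln(1+r)⌉ = ⌈32.267⌉ = 33 payments; the last is €8.94.
Total paid = 32·€33.22 + €8.94 = €1,071.98.
Total interest = total paid − principal = €1,071.98 − €750.00 = €321.98.

€322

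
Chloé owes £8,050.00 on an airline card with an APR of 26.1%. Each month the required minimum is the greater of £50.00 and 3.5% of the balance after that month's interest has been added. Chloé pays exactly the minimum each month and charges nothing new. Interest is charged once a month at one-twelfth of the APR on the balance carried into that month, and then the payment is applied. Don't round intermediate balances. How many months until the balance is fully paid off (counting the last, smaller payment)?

Monthly rate r = 26.1%/12 = 2.175% = 0.02175.
While 3.5% of the post-interest balance exceeds £50.00, each month B ← (B·(1+r))·(1 − 0.035), i.e. B shrinks by the factor (1+r)·0.965 = 0.98599.
This holds for months 1–125. Entering month 126 the balance is £1,379.72; 3.5% of the post-interest balance is now below £50.00, so the flat £50.00 minimum applies from here.
From month 126 a fixed £50.00 at rate r clears £1,379.72 in 43 more payments. Total: 125 + 43 = 168 months.

168 months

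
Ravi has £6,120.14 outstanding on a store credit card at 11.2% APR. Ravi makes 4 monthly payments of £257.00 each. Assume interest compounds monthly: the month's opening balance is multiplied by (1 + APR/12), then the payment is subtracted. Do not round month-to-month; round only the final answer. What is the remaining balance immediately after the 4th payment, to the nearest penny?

Monthly rate r = 11.2%/12 = 0.933333% = 0.00933333.
Each month: B ← B·(1+r) − £257.00.
Month 1: interest £57.12; balance after payment £5,920.26.
Month 2: interest £55.26; balance after payment £5,718.52.
Month 3: interest £53.37; balance after payment £5,514.89.
Month 4: interest £51.47; balance after payment £5,309.36.

£5,309.36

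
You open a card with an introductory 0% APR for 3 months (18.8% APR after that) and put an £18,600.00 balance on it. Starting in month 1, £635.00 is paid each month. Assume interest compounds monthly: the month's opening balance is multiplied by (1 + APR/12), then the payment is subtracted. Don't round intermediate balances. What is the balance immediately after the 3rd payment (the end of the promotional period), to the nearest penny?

£16,695.00

Promo months 1–3 at r₀ = 0%/12 = 0; months 4+ at r₁ = 18.8%/12 = 0.0156667.
After month 3 (no interest yet): B = £18,600.00 − 3·£635.00 = £16,695.00.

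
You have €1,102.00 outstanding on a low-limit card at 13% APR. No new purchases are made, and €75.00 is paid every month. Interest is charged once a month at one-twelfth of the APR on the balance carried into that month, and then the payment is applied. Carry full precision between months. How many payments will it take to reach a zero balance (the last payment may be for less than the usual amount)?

17 payments

Monthly rate r = 13%/12 = 1.08333% = 0.0108333.
Recurrence: B ← B·(1+r) − €75.00.
Month 1: interest €11.94; balance after payment €1,038.94.
Month 2: interest €11.26; balance after payment €975.19.
Closed form: n = −ln(1 − rB₀/P)/ln(1+r) = −ln(0.84082)/ln(1.01083) ≈ 16.090, so the balance reaches zero during payment 17.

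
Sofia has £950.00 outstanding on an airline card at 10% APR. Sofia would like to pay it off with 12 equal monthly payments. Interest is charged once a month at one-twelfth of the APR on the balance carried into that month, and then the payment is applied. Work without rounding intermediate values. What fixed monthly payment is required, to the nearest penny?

Monthly rate r = 10%/12 = 0.833333% = 0.00833333.
Level-payment amortization: P = B₀·r / (1 − (1+r)^(−n)) = 950.00·0.00833333 / (1 − 1.00833^(−12)).
Denominator 1 − (1+r)^(−12) = 0.0947875702.
P = 7.91667 / 0.0947875702 ≈ 83.52.

£83.52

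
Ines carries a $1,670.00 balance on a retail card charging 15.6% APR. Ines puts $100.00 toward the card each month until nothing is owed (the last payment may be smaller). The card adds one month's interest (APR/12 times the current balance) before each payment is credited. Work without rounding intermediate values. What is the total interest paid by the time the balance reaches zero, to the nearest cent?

Monthly rate r = 15.6%/12 = 1.3% = 0.013.
Payoff takes n = ⌈−ln(1 − rB₀/P)/ln(1+r)⌉ = ⌈18.949⌉ = 19 payments; the last is $94.94.
Total paid = 18·$100.00 + $94.94 = $1,894.94.
Total interest = total paid − principal = $1,894.94 − $1,670.00 = $224.94.

$224.94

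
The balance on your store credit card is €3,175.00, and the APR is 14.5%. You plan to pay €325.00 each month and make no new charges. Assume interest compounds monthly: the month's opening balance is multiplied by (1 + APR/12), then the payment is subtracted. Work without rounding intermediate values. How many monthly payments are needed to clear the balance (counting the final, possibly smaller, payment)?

Monthly rate r = 14.5%/12 = 1.20833% = 0.0120833.
Recurrence: B ← B·(1+r) − €325.00.
Month 1: interest €38.36; balance after payment €2,888.36.
Month 2: interest €34.90; balance after payment €2,598.27.
Closed form: n = −ln(1 − rB₀/P)/ln(1+r) = −ln(0.88196)/ln(1.01208) ≈ 10.458, so the balance reaches zero during payment 11.

11 months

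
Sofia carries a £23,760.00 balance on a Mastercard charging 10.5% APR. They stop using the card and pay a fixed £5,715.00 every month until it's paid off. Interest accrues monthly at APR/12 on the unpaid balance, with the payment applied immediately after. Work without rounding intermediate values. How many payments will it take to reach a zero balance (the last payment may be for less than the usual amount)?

5 months

Monthly rate r = 10.5%/12 = 0.875% = 0.00875.
Recurrence: B ← B·(1+r) − £5,715.00.
Month 1: interest £207.90; balance after payment £18,252.90.
Month 2: interest £159.71; balance after payment £12,697.61.
Month 3: interest £111.10; balance after payment £7,093.72.
Month 4: interest £62.07; balance after payment £1,440.79.
Month 5: interest £12.61; balance after payment £0.00.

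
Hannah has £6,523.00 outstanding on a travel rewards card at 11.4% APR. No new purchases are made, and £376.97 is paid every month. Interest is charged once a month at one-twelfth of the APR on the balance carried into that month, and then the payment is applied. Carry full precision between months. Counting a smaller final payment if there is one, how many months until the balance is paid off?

Monthly rate r = 11.4%/12 = 0.95% = 0.0095.
Recurrence: B ← B·(1+r) − £376.97.
Month 1: interest £61.97; balance after payment £6,208.00.
Month 2: interest £58.98; balance after payment £5,890.00.
Closed form: n = −ln(1 − rB₀/P)/ln(1+r) = −ln(0.83561)/ln(1.0095) ≈ 18.994, so the balance reaches zero during payment 19.

19 months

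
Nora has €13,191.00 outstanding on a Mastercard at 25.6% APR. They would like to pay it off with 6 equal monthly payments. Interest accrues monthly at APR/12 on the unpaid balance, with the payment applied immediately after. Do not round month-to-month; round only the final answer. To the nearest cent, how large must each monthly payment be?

€2,365.54

Monthly rate r = 25.6%/12 = 2.13333% = 0.0213333.
Level-payment amortization: P = B₀·r / (1 − (1+r)^(−n)) = 13191.00·0.0213333 / (1 − 1.02133^(−6)).
Denominator 1 − (1+r)^(−6) = 0.118961346.
P = 281.408 / 0.118961346 ≈ 2365.54.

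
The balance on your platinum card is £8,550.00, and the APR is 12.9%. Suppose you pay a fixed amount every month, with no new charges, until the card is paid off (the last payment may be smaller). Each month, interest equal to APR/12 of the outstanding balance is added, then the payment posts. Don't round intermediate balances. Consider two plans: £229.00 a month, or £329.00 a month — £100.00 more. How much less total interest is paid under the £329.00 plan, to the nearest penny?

Monthly rate r = 12.9%/12 = 1.075% = 0.01075.
At £229.00/mo: n = ⌈−ln(1 − rB₀/P)/ln(1+r)⌉ = 48 payments (last £225.94); total interest = total paid − £8,550.00 = £2,438.94.
At £329.00/mo: 31 payments (last £211.16); total interest £1,531.16.
Interest saved = £2,438.94 − £1,531.16 = £907.78.

£907.78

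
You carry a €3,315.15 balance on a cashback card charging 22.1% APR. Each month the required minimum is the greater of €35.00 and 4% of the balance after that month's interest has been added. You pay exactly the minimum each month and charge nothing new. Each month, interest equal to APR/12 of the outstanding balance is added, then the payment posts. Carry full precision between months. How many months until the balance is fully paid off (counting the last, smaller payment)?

Monthly rate r = 22.1%/12 = 1.84167% = 0.0184167.
While 4% of the post-interest balance exceeds €35.00, each month B ← (B·(1+r))·(1 − 0.04), i.e. B shrinks by the factor (1+r)·0.96 = 0.97768.
This holds for months 1–60. Entering month 61 the balance is €855.67; 4% of the post-interest balance is now below €35.00, so the flat €35.00 minimum applies from here.
From month 61 a fixed €35.00 at rate r clears €855.67 in 33 more payments. Total: 60 + 33 = 93 months.

93 months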